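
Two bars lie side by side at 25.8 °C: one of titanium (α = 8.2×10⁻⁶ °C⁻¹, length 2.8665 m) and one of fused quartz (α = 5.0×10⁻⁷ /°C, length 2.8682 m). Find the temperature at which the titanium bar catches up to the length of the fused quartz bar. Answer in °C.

T = 102.8 °C

L₁(1 + α₁ΔT) = L₂(1 + α₂ΔT) ⇒ ΔT = (L₂ − L₁)/(α₁L₁ − α₂L₂)
L₂ − L₁ = 2.8682 − 2.8665 = 1.70×10⁻³ m
α₁L₁ − α₂L₂ = 8.2×10⁻⁶×2.8665 − 5.0×10⁻⁷×2.8682 = 2.20712×10⁻⁵ m/K
ΔT = 1.70×10⁻³ / 2.20712×10⁻⁵ = 77.023 K
T = 25.8 + 77.023 = 102.823 °C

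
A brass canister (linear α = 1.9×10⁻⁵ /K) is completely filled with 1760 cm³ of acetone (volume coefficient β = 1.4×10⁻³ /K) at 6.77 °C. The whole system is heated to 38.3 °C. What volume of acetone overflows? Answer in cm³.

74.5 cm³

The canister also expands: β_container ≈ 3α = 5.7×10⁻⁵ /K
Net overflow = V₀(β_liq − 3α_cont)ΔT
β − 3α = 1.40×10⁻³ − 5.7×10⁻⁵ = 1.343×10⁻³ /K; ΔT = 31.53 K
ΔV = 1760 × 1.343×10⁻³ × 31.53 = 74.5 cm³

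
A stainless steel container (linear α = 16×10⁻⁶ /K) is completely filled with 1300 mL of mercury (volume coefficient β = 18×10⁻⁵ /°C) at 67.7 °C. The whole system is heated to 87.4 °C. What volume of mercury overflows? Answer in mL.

The container also expands: β_container ≈ 3α = 4.8×10⁻⁵ /K
Net overflow = V₀(β_liq − 3α_cont)ΔT
β − 3α = 1.80×10⁻⁴ − 4.8×10⁻⁵ = 1.32×10⁻⁴ /K; ΔT = 19.7 K
ΔV = 1300 × 1.32×10⁻⁴ × 19.7 = 3.38 mL

3.38 mL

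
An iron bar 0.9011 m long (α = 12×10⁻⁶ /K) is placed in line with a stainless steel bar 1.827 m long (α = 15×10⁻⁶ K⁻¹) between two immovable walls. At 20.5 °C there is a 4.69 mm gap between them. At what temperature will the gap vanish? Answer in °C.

α₁L₁ = 1.08132×10⁻⁵ m/K, α₂L₂ = 2.7405×10⁻⁵ m/K → total 3.82182×10⁻⁵ m/K
ΔT = g/(α₁L₁+α₂L₂) = 4.69×10⁻³ / 3.82182×10⁻⁵ = 122.72 K
T = 20.5 + 122.72 = 143.22 °C

T = 143 °C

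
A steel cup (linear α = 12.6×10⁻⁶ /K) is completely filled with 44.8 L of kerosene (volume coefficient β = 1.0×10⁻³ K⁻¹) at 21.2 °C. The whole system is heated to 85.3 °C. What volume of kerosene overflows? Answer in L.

2.76 L

The cup also expands: β_container ≈ 3α = 3.78×10⁻⁵ /K
Net overflow = V₀(β_liq − 3α_cont)ΔT
β − 3α = 1.00×10⁻³ − 3.78×10⁻⁵ = 9.622×10⁻⁴ /K; ΔT = 64.1 K
ΔV = 44.8 × 9.622×10⁻⁴ × 64.1 = 2.76 L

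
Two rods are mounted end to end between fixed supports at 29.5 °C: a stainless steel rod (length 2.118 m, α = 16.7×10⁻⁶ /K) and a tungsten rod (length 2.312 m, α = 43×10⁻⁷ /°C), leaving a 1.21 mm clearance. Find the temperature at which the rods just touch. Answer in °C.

T = 56.2 °C

α₁L₁ = 3.53706×10⁻⁵ m/K, α₂L₂ = 9.9416×10⁻⁶ m/K → total 4.53122×10⁻⁵ m/K
ΔT = g/(α₁L₁+α₂L₂) = 1.21×10⁻³ / 4.53122×10⁻⁵ = 26.704 K
T = 29.5 + 26.704 = 56.204 °C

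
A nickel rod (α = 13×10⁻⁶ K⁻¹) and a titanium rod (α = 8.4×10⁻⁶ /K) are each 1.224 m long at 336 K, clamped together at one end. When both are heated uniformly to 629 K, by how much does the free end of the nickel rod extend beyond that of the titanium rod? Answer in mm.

1.65 mm

ΔT = 293 K
nickel: ΔL = 13×10⁻⁶ × 1.224 m × 293 = 4.6622×10⁻³ m = 4.6622 mm
titanium: ΔL = 8.4×10⁻⁶ × 1.224 m × 293 = 3.0125×10⁻³ m = 3.0125 mm
difference = 4.6622 − 3.0125 = 1.6497 mm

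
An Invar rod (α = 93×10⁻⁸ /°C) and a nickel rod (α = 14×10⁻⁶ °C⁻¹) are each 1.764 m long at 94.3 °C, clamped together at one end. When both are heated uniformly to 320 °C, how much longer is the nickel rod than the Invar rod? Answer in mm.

5.20 mm

ΔT = 225.7 K
Invar: ΔL = 93×10⁻⁸ × 1.764 m × 225.7 = 3.7027×10⁻⁴ m = 0.37027 mm
nickel: ΔL = 14×10⁻⁶ × 1.764 m × 225.7 = 5.5739×10⁻³ m = 5.5739 mm
difference = 5.5739 − 0.37027 = 5.20363 mm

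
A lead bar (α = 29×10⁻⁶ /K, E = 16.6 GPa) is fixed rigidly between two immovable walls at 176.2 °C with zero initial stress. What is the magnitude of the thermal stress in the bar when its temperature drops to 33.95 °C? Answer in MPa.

Fully constrained: the free strain ε = αΔT is blocked, so σ = Eε = EαΔT.
|ΔT| = 142.25 K
σ = 16.6×10⁹ × 29×10⁻⁶ × 142.25 = 6.85×10⁷ Pa

σ = 68.5 MPa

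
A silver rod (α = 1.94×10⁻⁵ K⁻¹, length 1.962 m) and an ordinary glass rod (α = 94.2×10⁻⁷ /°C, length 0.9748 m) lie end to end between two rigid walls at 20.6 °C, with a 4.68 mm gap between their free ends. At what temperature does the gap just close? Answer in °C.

Gap closes when ΔL₁ + ΔL₂ = 4.68 mm = 4.68×10⁻³ m
(α₁L₁ + α₂L₂)ΔT = g
α₁L₁ + α₂L₂ = 1.94×10⁻⁵×1.962 + 94.2×10⁻⁷×0.9748 = 4.7245416×10⁻⁵ m/K
ΔT = 4.68×10⁻³ / 4.7245416×10⁻⁵ = 99.06 K
T = 20.6 + 99.06 = 119.66 °C

T = 120 °C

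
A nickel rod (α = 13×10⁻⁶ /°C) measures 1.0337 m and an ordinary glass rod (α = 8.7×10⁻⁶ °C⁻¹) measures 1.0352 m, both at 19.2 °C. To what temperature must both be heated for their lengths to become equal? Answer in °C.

T = 357.7 °C

Equal length when α₁L₁ΔT − α₂L₂ΔT = L₂ − L₁ = 1.50×10⁻³ m
α₁L₁ = 1.34381×10⁻⁵, α₂L₂ = 9.00624×10⁻⁶ → Δ(αL) = 4.43186×10⁻⁶ m/K
ΔT = 1.50×10⁻³ / 4.43186×10⁻⁶ = 338.458 K, so T = 19.2 + 338.458 = 357.658 °C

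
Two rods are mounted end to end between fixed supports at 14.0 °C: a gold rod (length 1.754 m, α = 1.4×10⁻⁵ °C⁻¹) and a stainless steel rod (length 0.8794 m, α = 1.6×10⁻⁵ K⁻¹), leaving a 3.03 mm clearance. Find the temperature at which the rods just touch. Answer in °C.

T = 92.4 °C

Gap closes when ΔL₁ + ΔL₂ = 3.03 mm = 3.03×10⁻³ m
(α₁L₁ + α₂L₂)ΔT = g
α₁L₁ + α₂L₂ = 1.4×10⁻⁵×1.754 + 1.6×10⁻⁵×0.8794 = 3.86264×10⁻⁵ m/K
ΔT = 3.03×10⁻³ / 3.86264×10⁻⁵ = 78.444 K
T = 14.0 + 78.444 = 92.444 °C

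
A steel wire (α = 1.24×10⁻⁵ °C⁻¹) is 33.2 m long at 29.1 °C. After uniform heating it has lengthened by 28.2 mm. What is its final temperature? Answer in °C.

ΔL = αL₀ΔT ⇒ ΔT = ΔL / (αL₀)
ΔT = 28.2×10⁻³ m / (1.24×10⁻⁵ × 33.2 m) = 68.500 K
T = 29.1 + 68.500 = 97.600 °C

T = 97.6 °C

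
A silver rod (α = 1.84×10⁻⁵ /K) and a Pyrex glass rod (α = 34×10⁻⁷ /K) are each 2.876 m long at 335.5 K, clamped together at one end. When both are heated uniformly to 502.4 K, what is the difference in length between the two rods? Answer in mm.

7.20 mm

ΔT = 166.9 K
silver: ΔL = 1.84×10⁻⁵ × 2.876 m × 166.9 = 8.8321×10⁻³ m = 8.8321 mm
Pyrex glass: ΔL = 34×10⁻⁷ × 2.876 m × 166.9 = 1.6320×10⁻³ m = 1.6320 mm
difference = 8.8321 − 1.6320 = 7.2001 mm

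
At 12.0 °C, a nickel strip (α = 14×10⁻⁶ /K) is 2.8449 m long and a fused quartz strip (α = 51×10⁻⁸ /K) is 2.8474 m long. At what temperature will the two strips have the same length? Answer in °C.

Equal length when α₁L₁ΔT − α₂L₂ΔT = L₂ − L₁ = 2.50×10⁻³ m
α₁L₁ = 3.98286×10⁻⁵, α₂L₂ = 1.452174×10⁻⁶ → Δ(αL) = 3.8376426×10⁻⁵ m/K
ΔT = 2.50×10⁻³ / 3.8376426×10⁻⁵ = 65.1442 K, so T = 12.0 + 65.1442 = 77.1442 °C

T = 77.14 °C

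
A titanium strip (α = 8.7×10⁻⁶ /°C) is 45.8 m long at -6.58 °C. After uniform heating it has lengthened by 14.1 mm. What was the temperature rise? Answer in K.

ΔT = 35.4 K

ΔL = αL₀ΔT ⇒ ΔT = ΔL / (αL₀)
ΔT = 14.1×10⁻³ m / (8.7×10⁻⁶ × 45.8 m) = 35.386 K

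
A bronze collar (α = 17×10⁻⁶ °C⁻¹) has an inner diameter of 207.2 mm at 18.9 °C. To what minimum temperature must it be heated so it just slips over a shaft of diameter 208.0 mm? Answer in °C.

T = 246 °C

Required Δd = 208.0 − 207.2 = 0.8 mm
Δd = αd₀ΔT ⇒ ΔT = Δd/(αd₀) = 0.8 / (17×10⁻⁶ × 207.2) = 227.12 K
T_min = 18.9 + 227.12 = 246.02 °C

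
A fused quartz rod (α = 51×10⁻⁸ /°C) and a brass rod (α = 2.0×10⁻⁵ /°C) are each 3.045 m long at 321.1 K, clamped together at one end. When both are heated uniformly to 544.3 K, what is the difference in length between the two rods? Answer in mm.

13.2 mm

ΔT = 223.2 K
fused quartz: ΔL = 51×10⁻⁸ × 3.045 m × 223.2 = 3.4662×10⁻⁴ m = 0.34662 mm
brass: ΔL = 2.0×10⁻⁵ × 3.045 m × 223.2 = 1.3593×10⁻² m = 13.593 mm
difference = 13.593 − 0.34662 = 13.24638 mm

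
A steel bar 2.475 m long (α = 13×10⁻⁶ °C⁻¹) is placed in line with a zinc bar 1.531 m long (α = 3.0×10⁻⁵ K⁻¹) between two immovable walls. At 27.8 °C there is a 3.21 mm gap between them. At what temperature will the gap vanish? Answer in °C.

T = 68.9 °C

Gap closes when ΔL₁ + ΔL₂ = 3.21 mm = 3.21×10⁻³ m
(α₁L₁ + α₂L₂)ΔT = g
α₁L₁ + α₂L₂ = 13×10⁻⁶×2.475 + 3.0×10⁻⁵×1.531 = 7.8105×10⁻⁵ m/K
ΔT = 3.21×10⁻³ / 7.8105×10⁻⁵ = 41.099 K
T = 27.8 + 41.099 = 68.899 °C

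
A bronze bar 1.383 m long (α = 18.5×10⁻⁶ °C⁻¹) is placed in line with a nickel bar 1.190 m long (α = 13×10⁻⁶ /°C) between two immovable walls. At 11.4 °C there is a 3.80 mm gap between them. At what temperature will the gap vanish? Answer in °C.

α₁L₁ = 2.55855×10⁻⁵ m/K, α₂L₂ = 1.547×10⁻⁵ m/K → total 4.10555×10⁻⁵ m/K
ΔT = g/(α₁L₁+α₂L₂) = 3.80×10⁻³ / 4.10555×10⁻⁵ = 92.56 K
T = 11.4 + 92.56 = 103.96 °C

T = 104 °C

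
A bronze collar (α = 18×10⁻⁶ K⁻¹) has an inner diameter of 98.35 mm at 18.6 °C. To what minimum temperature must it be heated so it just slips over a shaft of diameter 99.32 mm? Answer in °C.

T = 567 °C

Required Δd = 99.32 − 98.35 = 0.97 mm
Δd = αd₀ΔT ⇒ ΔT = Δd/(αd₀) = 0.97 / (18×10⁻⁶ × 98.35) = 547.93 K
T_min = 18.6 + 547.93 = 566.53 °C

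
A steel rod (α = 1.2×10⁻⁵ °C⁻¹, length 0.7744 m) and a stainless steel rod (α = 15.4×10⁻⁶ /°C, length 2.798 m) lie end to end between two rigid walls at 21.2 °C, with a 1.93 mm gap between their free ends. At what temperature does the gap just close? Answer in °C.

Gap closes when ΔL₁ + ΔL₂ = 1.93 mm = 1.93×10⁻³ m
(α₁L₁ + α₂L₂)ΔT = g
α₁L₁ + α₂L₂ = 1.2×10⁻⁵×0.7744 + 15.4×10⁻⁶×2.798 = 5.2382×10⁻⁵ m/K
ΔT = 1.93×10⁻³ / 5.2382×10⁻⁵ = 36.845 K
T = 21.2 + 36.845 = 58.045 °C

T = 58.0 °C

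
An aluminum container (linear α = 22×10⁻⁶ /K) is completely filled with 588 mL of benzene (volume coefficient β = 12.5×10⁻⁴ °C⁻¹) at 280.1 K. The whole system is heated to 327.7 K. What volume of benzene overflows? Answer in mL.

The container also expands: β_container ≈ 3α = 6.6×10⁻⁵ /K
Net overflow = V₀(β_liq − 3α_cont)ΔT
β − 3α = 1.25×10⁻³ − 6.6×10⁻⁵ = 1.184×10⁻³ /K; ΔT = 47.6 K
ΔV = 588 × 1.184×10⁻³ × 47.6 = 33.1 mL

33.1 mL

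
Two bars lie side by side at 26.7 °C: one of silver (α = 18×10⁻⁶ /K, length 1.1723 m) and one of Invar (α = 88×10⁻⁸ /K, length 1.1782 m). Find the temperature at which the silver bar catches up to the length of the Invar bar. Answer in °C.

Equal length when α₁L₁ΔT − α₂L₂ΔT = L₂ − L₁ = 5.90×10⁻³ m
α₁L₁ = 2.11014×10⁻⁵, α₂L₂ = 1.036816×10⁻⁶ → Δ(αL) = 2.0064584×10⁻⁵ m/K
ΔT = 5.90×10⁻³ / 2.0064584×10⁻⁵ = 294.050 K, so T = 26.7 + 294.050 = 320.750 °C

T = 320.8 °C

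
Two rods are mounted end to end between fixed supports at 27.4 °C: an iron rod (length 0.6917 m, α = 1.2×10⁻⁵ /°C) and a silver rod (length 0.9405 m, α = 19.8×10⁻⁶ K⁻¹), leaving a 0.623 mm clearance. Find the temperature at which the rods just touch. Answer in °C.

Gap closes when ΔL₁ + ΔL₂ = 0.623 mm = 6.23×10⁻⁴ m
(α₁L₁ + α₂L₂)ΔT = g
α₁L₁ + α₂L₂ = 1.2×10⁻⁵×0.6917 + 19.8×10⁻⁶×0.9405 = 2.69223×10⁻⁵ m/K
ΔT = 6.23×10⁻⁴ / 2.69223×10⁻⁵ = 23.141 K
T = 27.4 + 23.141 = 50.541 °C

T = 50.5 °C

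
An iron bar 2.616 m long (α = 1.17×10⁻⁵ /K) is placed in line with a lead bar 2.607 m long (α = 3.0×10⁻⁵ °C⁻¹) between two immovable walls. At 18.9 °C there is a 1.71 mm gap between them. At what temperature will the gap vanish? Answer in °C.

Gap closes when ΔL₁ + ΔL₂ = 1.71 mm = 1.71×10⁻³ m
(α₁L₁ + α₂L₂)ΔT = g
α₁L₁ + α₂L₂ = 1.17×10⁻⁵×2.616 + 3.0×10⁻⁵×2.607 = 1.088172×10⁻⁴ m/K
ΔT = 1.71×10⁻³ / 1.088172×10⁻⁴ = 15.714 K
T = 18.9 + 15.714 = 34.614 °C

T = 34.6 °C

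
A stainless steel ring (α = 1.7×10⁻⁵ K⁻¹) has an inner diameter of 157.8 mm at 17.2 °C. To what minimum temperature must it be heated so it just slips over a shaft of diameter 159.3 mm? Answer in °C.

T = 576 °C

Required Δd = 159.3 − 157.8 = 1.5 mm
Δd = αd₀ΔT ⇒ ΔT = Δd/(αd₀) = 1.5 / (1.7×10⁻⁵ × 157.8) = 559.16 K
T_min = 17.2 + 559.16 = 576.36 °C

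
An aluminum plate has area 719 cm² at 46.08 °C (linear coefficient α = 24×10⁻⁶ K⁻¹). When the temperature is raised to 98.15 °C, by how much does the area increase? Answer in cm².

Area coefficient ≈ 2α; |ΔT| = 52.07 K
ΔA = 2αA₀ΔT = 2(24×10⁻⁶)(719)(52.07) = 1.80 cm²

ΔA = 1.80 cm²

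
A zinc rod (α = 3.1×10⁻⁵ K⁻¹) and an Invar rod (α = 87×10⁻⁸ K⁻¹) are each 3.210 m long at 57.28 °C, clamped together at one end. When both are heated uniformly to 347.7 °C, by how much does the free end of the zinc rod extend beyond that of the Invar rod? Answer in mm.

28.1 mm

ΔT = 290.42 K
zinc: ΔL = 3.1×10⁻⁵ × 3.210 m × 290.42 = 2.8900×10⁻² m = 28.900 mm
Invar: ΔL = 87×10⁻⁸ × 3.210 m × 290.42 = 8.1106×10⁻⁴ m = 0.81106 mm
difference = 28.900 − 0.81106 = 28.08894 mm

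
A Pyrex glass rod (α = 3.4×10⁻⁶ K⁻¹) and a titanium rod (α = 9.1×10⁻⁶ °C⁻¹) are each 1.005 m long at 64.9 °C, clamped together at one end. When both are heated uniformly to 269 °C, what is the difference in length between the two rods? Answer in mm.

1.17 mm

ΔT = 204.1 K
Pyrex glass: ΔL = 3.4×10⁻⁶ × 1.005 m × 204.1 = 6.9741×10⁻⁴ m = 0.69741 mm
titanium: ΔL = 9.1×10⁻⁶ × 1.005 m × 204.1 = 1.8666×10⁻³ m = 1.8666 mm
difference = 1.8666 − 0.69741 = 1.16919 mm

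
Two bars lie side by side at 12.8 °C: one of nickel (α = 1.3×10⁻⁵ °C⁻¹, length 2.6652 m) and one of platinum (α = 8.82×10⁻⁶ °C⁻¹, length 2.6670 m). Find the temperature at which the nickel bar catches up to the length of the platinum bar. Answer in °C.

T = 174.6 °C

L₁(1 + α₁ΔT) = L₂(1 + α₂ΔT) ⇒ ΔT = (L₂ − L₁)/(α₁L₁ − α₂L₂)
L₂ − L₁ = 2.6670 − 2.6652 = 1.80×10⁻³ m
α₁L₁ − α₂L₂ = 1.3×10⁻⁵×2.6652 − 8.82×10⁻⁶×2.6670 = 1.112466×10⁻⁵ m/K
ΔT = 1.80×10⁻³ / 1.112466×10⁻⁵ = 161.803 K
T = 12.8 + 161.803 = 174.603 °C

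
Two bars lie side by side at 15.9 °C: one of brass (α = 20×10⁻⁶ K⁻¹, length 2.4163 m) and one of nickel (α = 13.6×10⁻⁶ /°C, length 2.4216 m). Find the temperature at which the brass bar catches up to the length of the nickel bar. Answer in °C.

T = 360.2 °C

L₁(1 + α₁ΔT) = L₂(1 + α₂ΔT) ⇒ ΔT = (L₂ − L₁)/(α₁L₁ − α₂L₂)
L₂ − L₁ = 2.4216 − 2.4163 = 5.30×10⁻³ m
α₁L₁ − α₂L₂ = 20×10⁻⁶×2.4163 − 13.6×10⁻⁶×2.4216 = 1.539224×10⁻⁵ m/K
ΔT = 5.30×10⁻³ / 1.539224×10⁻⁵ = 344.329 K
T = 15.9 + 344.329 = 360.229 °C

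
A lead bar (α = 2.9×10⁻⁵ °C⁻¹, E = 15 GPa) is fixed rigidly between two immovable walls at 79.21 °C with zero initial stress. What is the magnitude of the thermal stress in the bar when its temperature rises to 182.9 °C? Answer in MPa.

σ = 45.1 MPa

Fully constrained: the free strain ε = αΔT is blocked, so σ = Eε = EαΔT.
|ΔT| = 103.69 K
σ = 15.0×10⁹ × 2.9×10⁻⁵ × 103.69 = 4.51×10⁷ Pa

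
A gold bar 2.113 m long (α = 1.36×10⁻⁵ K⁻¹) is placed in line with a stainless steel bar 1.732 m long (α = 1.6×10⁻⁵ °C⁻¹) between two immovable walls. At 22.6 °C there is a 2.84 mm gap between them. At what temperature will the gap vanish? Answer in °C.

α₁L₁ = 2.87368×10⁻⁵ m/K, α₂L₂ = 2.7712×10⁻⁵ m/K → total 5.64488×10⁻⁵ m/K
ΔT = g/(α₁L₁+α₂L₂) = 2.84×10⁻³ / 5.64488×10⁻⁵ = 50.311 K
T = 22.6 + 50.311 = 72.911 °C

T = 72.9 °C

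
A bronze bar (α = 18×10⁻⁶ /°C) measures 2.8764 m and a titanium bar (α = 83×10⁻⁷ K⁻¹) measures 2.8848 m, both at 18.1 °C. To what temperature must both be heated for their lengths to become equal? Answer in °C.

Equal length when α₁L₁ΔT − α₂L₂ΔT = L₂ − L₁ = 8.40×10⁻³ m
α₁L₁ = 5.17752×10⁻⁵, α₂L₂ = 2.394384×10⁻⁵ → Δ(αL) = 2.783136×10⁻⁵ m/K
ΔT = 8.40×10⁻³ / 2.783136×10⁻⁵ = 301.818 K, so T = 18.1 + 301.818 = 319.918 °C

T = 319.9 °C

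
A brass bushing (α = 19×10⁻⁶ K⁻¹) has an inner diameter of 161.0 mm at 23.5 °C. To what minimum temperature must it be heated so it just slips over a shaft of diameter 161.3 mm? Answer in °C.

Required Δd = 161.3 − 161.0 = 0.3 mm
Δd = αd₀ΔT ⇒ ΔT = Δd/(αd₀) = 0.3 / (19×10⁻⁶ × 161.0) = 98.07 K
T_min = 23.5 + 98.07 = 121.57 °C

T = 122 °C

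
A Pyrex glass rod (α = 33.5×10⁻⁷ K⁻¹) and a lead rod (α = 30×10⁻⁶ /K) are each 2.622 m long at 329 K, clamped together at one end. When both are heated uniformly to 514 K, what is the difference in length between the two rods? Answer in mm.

12.9 mm

ΔT = 185 K
Pyrex glass: ΔL = 33.5×10⁻⁷ × 2.622 m × 185 = 1.6250×10⁻³ m = 1.6250 mm
lead: ΔL = 30×10⁻⁶ × 2.622 m × 185 = 1.4552×10⁻² m = 14.552 mm
difference = 14.552 − 1.6250 = 12.927 mm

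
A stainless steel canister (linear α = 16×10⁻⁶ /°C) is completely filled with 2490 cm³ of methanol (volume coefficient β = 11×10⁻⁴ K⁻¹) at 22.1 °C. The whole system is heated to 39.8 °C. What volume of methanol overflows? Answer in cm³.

The canister also expands: β_container ≈ 3α = 4.8×10⁻⁵ /K
Net overflow = V₀(β_liq − 3α_cont)ΔT
β − 3α = 1.10×10⁻³ − 4.8×10⁻⁵ = 1.052×10⁻³ /K; ΔT = 17.7 K
ΔV = 2490 × 1.052×10⁻³ × 17.7 = 46.4 cm³

46.4 cm³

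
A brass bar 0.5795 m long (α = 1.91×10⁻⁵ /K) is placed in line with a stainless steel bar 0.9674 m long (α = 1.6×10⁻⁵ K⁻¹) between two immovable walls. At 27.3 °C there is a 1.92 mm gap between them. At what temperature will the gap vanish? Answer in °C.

α₁L₁ = 1.106845×10⁻⁵ m/K, α₂L₂ = 1.54784×10⁻⁵ m/K → total 2.654685×10⁻⁵ m/K
ΔT = g/(α₁L₁+α₂L₂) = 1.92×10⁻³ / 2.654685×10⁻⁵ = 72.325 K
T = 27.3 + 72.325 = 99.625 °C

T = 99.6 °C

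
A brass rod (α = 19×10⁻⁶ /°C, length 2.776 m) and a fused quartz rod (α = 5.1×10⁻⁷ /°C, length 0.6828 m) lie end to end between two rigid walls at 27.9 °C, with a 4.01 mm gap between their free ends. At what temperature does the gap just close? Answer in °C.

T = 103 °C

α₁L₁ = 5.2744×10⁻⁵ m/K, α₂L₂ = 3.48228×10⁻⁷ m/K → total 5.3092228×10⁻⁵ m/K
ΔT = g/(α₁L₁+α₂L₂) = 4.01×10⁻³ / 5.3092228×10⁻⁵ = 75.53 K
T = 27.9 + 75.53 = 103.43 °C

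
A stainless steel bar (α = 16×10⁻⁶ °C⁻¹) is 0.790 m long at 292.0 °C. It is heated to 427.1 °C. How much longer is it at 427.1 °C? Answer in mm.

|ΔT| = |427.1 − 292.0| = 135.1 K
ΔL = αL₀ΔT = (16×10⁻⁶)(0.790)(135.1) = 1.71×10⁻³ m

ΔL = 1.71 mm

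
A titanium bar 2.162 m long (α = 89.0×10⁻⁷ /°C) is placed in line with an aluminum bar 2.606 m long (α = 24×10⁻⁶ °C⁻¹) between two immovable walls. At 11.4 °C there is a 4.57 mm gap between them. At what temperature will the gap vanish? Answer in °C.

Gap closes when ΔL₁ + ΔL₂ = 4.57 mm = 4.57×10⁻³ m
(α₁L₁ + α₂L₂)ΔT = g
α₁L₁ + α₂L₂ = 89.0×10⁻⁷×2.162 + 24×10⁻⁶×2.606 = 8.17858×10⁻⁵ m/K
ΔT = 4.57×10⁻³ / 8.17858×10⁻⁵ = 55.878 K
T = 11.4 + 55.878 = 67.278 °C

T = 67.3 °C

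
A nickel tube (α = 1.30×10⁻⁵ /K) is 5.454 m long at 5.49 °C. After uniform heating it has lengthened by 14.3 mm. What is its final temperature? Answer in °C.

T = 207 °C

ΔL = αL₀ΔT ⇒ ΔT = ΔL / (αL₀)
ΔT = 14.3×10⁻³ m / (1.30×10⁻⁵ × 5.454 m) = 201.69 K
T = 5.49 + 201.69 = 207.18 °C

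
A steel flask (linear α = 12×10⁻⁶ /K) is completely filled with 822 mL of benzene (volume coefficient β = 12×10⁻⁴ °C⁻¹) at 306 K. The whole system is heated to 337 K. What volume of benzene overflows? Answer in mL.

The flask also expands: β_container ≈ 3α = 3.6×10⁻⁵ /K
Net overflow = V₀(β_liq − 3α_cont)ΔT
β − 3α = 1.20×10⁻³ − 3.6×10⁻⁵ = 1.164×10⁻³ /K; ΔT = 31 K
ΔV = 822 × 1.164×10⁻³ × 31 = 29.7 mL

29.7 mL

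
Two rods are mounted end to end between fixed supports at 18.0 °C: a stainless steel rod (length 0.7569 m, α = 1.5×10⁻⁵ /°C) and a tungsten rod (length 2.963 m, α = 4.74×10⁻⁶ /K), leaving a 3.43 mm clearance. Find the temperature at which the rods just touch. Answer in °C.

α₁L₁ = 1.13535×10⁻⁵ m/K, α₂L₂ = 1.404462×10⁻⁵ m/K → total 2.539812×10⁻⁵ m/K
ΔT = g/(α₁L₁+α₂L₂) = 3.43×10⁻³ / 2.539812×10⁻⁵ = 135.05 K
T = 18.0 + 135.05 = 153.05 °C

T = 153 °C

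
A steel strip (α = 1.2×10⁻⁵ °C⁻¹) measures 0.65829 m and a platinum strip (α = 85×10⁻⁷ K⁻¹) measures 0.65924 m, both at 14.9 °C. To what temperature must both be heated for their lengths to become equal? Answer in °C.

T = 428.7 °C

Equal length when α₁L₁ΔT − α₂L₂ΔT = L₂ − L₁ = 9.50×10⁻⁴ m
α₁L₁ = 7.89948×10⁻⁶, α₂L₂ = 5.60354×10⁻⁶ → Δ(αL) = 2.29594×10⁻⁶ m/K
ΔT = 9.50×10⁻⁴ / 2.29594×10⁻⁶ = 413.774 K, so T = 14.9 + 413.774 = 428.674 °C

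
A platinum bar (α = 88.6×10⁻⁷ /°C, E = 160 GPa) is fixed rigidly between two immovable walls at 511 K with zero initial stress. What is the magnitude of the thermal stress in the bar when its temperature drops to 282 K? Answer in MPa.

σ = 325 MPa

Fully constrained: the free strain ε = αΔT is blocked, so σ = Eε = EαΔT.
|ΔT| = 229 K
σ = 160×10⁹ × 88.6×10⁻⁷ × 229 = 3.25×10⁸ Pa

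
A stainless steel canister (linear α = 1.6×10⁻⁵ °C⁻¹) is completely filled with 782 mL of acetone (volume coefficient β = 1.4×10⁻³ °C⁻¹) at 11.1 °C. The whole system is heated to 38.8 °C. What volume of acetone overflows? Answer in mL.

The canister also expands: β_container ≈ 3α = 4.8×10⁻⁵ /K
Net overflow = V₀(β_liq − 3α_cont)ΔT
β − 3α = 1.40×10⁻³ − 4.8×10⁻⁵ = 1.352×10⁻³ /K; ΔT = 27.7 K
ΔV = 782 × 1.352×10⁻³ × 27.7 = 29.3 mL

29.3 mL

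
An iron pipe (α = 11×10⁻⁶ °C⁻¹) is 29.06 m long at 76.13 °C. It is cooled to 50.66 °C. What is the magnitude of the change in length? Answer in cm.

ΔL = 0.814 cm

|ΔT| = |50.66 − 76.13| = 25.47 K
ΔL = αL₀ΔT = (11×10⁻⁶)(29.06)(25.47) = 8.14×10⁻³ m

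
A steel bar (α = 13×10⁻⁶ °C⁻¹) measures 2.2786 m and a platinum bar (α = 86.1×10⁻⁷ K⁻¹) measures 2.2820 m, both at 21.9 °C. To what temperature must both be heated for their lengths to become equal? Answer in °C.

Equal length when α₁L₁ΔT − α₂L₂ΔT = L₂ − L₁ = 3.40×10⁻³ m
α₁L₁ = 2.96218×10⁻⁵, α₂L₂ = 1.964802×10⁻⁵ → Δ(αL) = 9.97378×10⁻⁶ m/K
ΔT = 3.40×10⁻³ / 9.97378×10⁻⁶ = 340.894 K, so T = 21.9 + 340.894 = 362.794 °C

T = 362.8 °C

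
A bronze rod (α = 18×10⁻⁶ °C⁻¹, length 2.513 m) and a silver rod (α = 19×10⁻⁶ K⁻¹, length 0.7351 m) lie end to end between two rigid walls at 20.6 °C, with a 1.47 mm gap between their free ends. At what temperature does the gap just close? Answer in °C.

Gap closes when ΔL₁ + ΔL₂ = 1.47 mm = 1.47×10⁻³ m
(α₁L₁ + α₂L₂)ΔT = g
α₁L₁ + α₂L₂ = 18×10⁻⁶×2.513 + 19×10⁻⁶×0.7351 = 5.92009×10⁻⁵ m/K
ΔT = 1.47×10⁻³ / 5.92009×10⁻⁵ = 24.831 K
T = 20.6 + 24.831 = 45.431 °C

T = 45.4 °C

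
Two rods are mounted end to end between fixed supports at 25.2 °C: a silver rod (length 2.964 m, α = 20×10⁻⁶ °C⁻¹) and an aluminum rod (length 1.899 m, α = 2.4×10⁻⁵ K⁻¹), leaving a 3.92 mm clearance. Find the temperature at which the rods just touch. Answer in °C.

α₁L₁ = 5.928×10⁻⁵ m/K, α₂L₂ = 4.5576×10⁻⁵ m/K → total 1.04856×10⁻⁴ m/K
ΔT = g/(α₁L₁+α₂L₂) = 3.92×10⁻³ / 1.04856×10⁻⁴ = 37.385 K
T = 25.2 + 37.385 = 62.585 °C

T = 62.6 °C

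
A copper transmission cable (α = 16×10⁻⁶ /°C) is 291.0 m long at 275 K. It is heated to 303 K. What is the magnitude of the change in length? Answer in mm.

ΔL = 130 mm

|ΔT| = |303 − 275| = 28 K
ΔL = αL₀ΔT = (16×10⁻⁶)(291.0)(28) = 1.30×10⁻¹ m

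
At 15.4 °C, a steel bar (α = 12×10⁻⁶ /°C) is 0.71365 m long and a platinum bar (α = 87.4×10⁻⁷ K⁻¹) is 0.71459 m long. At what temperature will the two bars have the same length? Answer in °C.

L₁(1 + α₁ΔT) = L₂(1 + α₂ΔT) ⇒ ΔT = (L₂ − L₁)/(α₁L₁ − α₂L₂)
L₂ − L₁ = 0.71459 − 0.71365 = 9.40×10⁻⁴ m
α₁L₁ − α₂L₂ = 12×10⁻⁶×0.71365 − 87.4×10⁻⁷×0.71459 = 2.3182834×10⁻⁶ m/K
ΔT = 9.40×10⁻⁴ / 2.3182834×10⁻⁶ = 405.472 K
T = 15.4 + 405.472 = 420.872 °C

T = 420.9 °C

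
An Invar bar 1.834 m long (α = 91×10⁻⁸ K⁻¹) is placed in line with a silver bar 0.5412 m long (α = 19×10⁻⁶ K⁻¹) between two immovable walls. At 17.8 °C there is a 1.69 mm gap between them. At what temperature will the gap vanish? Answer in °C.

α₁L₁ = 1.66894×10⁻⁶ m/K, α₂L₂ = 1.02828×10⁻⁵ m/K → total 1.195174×10⁻⁵ m/K
ΔT = g/(α₁L₁+α₂L₂) = 1.69×10⁻³ / 1.195174×10⁻⁵ = 141.40 K
T = 17.8 + 141.40 = 159.20 °C

T = 159 °C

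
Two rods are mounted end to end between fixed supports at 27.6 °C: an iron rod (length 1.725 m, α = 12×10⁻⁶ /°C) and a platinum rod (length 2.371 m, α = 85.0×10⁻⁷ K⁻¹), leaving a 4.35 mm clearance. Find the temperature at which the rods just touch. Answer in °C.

T = 134 °C

α₁L₁ = 2.070×10⁻⁵ m/K, α₂L₂ = 2.01535×10⁻⁵ m/K → total 4.08535×10⁻⁵ m/K
ΔT = g/(α₁L₁+α₂L₂) = 4.35×10⁻³ / 4.08535×10⁻⁵ = 106.48 K
T = 27.6 + 106.48 = 134.08 °C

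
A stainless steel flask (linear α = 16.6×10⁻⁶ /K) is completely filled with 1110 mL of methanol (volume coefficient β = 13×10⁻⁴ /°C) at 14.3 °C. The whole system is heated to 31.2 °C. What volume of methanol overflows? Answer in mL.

The flask also expands: β_container ≈ 3α = 4.98×10⁻⁵ /K
Net overflow = V₀(β_liq − 3α_cont)ΔT
β − 3α = 1.30×10⁻³ − 4.98×10⁻⁵ = 1.2502×10⁻³ /K; ΔT = 16.9 K
ΔV = 1110 × 1.2502×10⁻³ × 16.9 = 23.5 mL

23.5 mL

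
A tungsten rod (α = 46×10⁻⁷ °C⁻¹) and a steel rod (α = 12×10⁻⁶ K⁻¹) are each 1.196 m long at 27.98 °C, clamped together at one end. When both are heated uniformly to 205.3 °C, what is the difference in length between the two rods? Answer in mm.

1.57 mm

ΔT = 177.32 K
tungsten: ΔL = 46×10⁻⁷ × 1.196 m × 177.32 = 9.7554×10⁻⁴ m = 0.97554 mm
steel: ΔL = 12×10⁻⁶ × 1.196 m × 177.32 = 2.5449×10⁻³ m = 2.5449 mm
difference = 2.5449 − 0.97554 = 1.56936 mm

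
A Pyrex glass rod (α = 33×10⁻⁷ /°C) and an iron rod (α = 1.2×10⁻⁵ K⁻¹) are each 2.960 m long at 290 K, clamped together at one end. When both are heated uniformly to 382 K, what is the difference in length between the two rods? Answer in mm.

ΔT = 92 K
Pyrex glass: ΔL = 33×10⁻⁷ × 2.960 m × 92 = 8.9866×10⁻⁴ m = 0.89866 mm
iron: ΔL = 1.2×10⁻⁵ × 2.960 m × 92 = 3.2678×10⁻³ m = 3.2678 mm
difference = 3.2678 − 0.89866 = 2.36914 mm

2.37 mm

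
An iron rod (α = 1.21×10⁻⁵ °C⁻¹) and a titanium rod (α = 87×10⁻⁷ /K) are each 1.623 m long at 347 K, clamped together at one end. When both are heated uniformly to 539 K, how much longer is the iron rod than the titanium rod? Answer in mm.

1.06 mm

ΔT = 192 K
iron: ΔL = 1.21×10⁻⁵ × 1.623 m × 192 = 3.7706×10⁻³ m = 3.7706 mm
titanium: ΔL = 87×10⁻⁷ × 1.623 m × 192 = 2.7111×10⁻³ m = 2.7111 mm
difference = 3.7706 − 2.7111 = 1.0595 mm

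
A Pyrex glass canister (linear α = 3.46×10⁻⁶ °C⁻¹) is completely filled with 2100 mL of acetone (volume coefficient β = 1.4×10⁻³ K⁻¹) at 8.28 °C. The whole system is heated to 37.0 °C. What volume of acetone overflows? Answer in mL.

The canister also expands: β_container ≈ 3α = 1.038×10⁻⁵ /K
Net overflow = V₀(β_liq − 3α_cont)ΔT
β − 3α = 1.40×10⁻³ − 1.038×10⁻⁵ = 1.38962×10⁻³ /K; ΔT = 28.72 K
ΔV = 2100 × 1.38962×10⁻³ × 28.72 = 83.8 mL

83.8 mL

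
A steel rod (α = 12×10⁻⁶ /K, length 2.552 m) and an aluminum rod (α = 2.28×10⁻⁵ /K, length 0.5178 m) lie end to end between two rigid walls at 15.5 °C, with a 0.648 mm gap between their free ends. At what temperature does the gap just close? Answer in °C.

T = 30.8 °C

α₁L₁ = 3.0624×10⁻⁵ m/K, α₂L₂ = 1.180584×10⁻⁵ m/K → total 4.242984×10⁻⁵ m/K
ΔT = g/(α₁L₁+α₂L₂) = 6.48×10⁻⁴ / 4.242984×10⁻⁵ = 15.272 K
T = 15.5 + 15.272 = 30.772 °C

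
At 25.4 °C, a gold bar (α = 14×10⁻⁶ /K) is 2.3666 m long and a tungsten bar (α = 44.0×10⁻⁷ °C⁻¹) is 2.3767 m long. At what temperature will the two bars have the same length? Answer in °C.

T = 470.8 °C

L₁(1 + α₁ΔT) = L₂(1 + α₂ΔT) ⇒ ΔT = (L₂ − L₁)/(α₁L₁ − α₂L₂)
L₂ − L₁ = 2.3767 − 2.3666 = 1.01×10⁻² m
α₁L₁ − α₂L₂ = 14×10⁻⁶×2.3666 − 44.0×10⁻⁷×2.3767 = 2.267492×10⁻⁵ m/K
ΔT = 1.01×10⁻² / 2.267492×10⁻⁵ = 445.426 K
T = 25.4 + 445.426 = 470.826 °C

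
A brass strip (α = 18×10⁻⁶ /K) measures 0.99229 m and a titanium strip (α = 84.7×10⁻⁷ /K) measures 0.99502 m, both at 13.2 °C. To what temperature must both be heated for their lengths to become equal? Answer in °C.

T = 302.6 °C

Equal length when α₁L₁ΔT − α₂L₂ΔT = L₂ − L₁ = 2.73×10⁻³ m
α₁L₁ = 1.786122×10⁻⁵, α₂L₂ = 8.4278194×10⁻⁶ → Δ(αL) = 9.4334006×10⁻⁶ m/K
ΔT = 2.73×10⁻³ / 9.4334006×10⁻⁶ = 289.397 K, so T = 13.2 + 289.397 = 302.597 °C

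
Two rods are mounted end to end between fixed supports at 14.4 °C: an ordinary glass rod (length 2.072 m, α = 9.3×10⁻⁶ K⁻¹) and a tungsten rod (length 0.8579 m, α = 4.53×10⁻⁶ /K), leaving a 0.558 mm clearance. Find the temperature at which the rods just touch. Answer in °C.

Gap closes when ΔL₁ + ΔL₂ = 0.558 mm = 5.58×10⁻⁴ m
(α₁L₁ + α₂L₂)ΔT = g
α₁L₁ + α₂L₂ = 9.3×10⁻⁶×2.072 + 4.53×10⁻⁶×0.8579 = 2.3155887×10⁻⁵ m/K
ΔT = 5.58×10⁻⁴ / 2.3155887×10⁻⁵ = 24.098 K
T = 14.4 + 24.098 = 38.498 °C

T = 38.5 °C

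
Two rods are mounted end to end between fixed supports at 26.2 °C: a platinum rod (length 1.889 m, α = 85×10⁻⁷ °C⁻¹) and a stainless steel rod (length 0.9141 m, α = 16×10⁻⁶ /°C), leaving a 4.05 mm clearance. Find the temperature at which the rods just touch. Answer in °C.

α₁L₁ = 1.60565×10⁻⁵ m/K, α₂L₂ = 1.46256×10⁻⁵ m/K → total 3.06821×10⁻⁵ m/K
ΔT = g/(α₁L₁+α₂L₂) = 4.05×10⁻³ / 3.06821×10⁻⁵ = 132.00 K
T = 26.2 + 132.00 = 158.20 °C

T = 158 °C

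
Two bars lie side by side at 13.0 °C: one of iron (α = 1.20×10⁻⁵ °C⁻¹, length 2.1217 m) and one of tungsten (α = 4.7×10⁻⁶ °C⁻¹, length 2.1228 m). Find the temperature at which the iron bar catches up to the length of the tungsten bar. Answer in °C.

T = 84.04 °C

Equal length when α₁L₁ΔT − α₂L₂ΔT = L₂ − L₁ = 1.10×10⁻³ m
α₁L₁ = 2.54604×10⁻⁵, α₂L₂ = 9.97716×10⁻⁶ → Δ(αL) = 1.548324×10⁻⁵ m/K
ΔT = 1.10×10⁻³ / 1.548324×10⁻⁵ = 71.0446 K, so T = 13.0 + 71.0446 = 84.0446 °C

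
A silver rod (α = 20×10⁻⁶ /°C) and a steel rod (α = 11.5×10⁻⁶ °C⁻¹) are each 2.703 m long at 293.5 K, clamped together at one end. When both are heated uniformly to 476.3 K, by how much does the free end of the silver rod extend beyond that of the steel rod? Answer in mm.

ΔT = 182.8 K
silver: ΔL = 20×10⁻⁶ × 2.703 m × 182.8 = 9.8822×10⁻³ m = 9.8822 mm
steel: ΔL = 11.5×10⁻⁶ × 2.703 m × 182.8 = 5.6822×10⁻³ m = 5.6822 mm
difference = 9.8822 − 5.6822 = 4.2000 mm

4.20 mm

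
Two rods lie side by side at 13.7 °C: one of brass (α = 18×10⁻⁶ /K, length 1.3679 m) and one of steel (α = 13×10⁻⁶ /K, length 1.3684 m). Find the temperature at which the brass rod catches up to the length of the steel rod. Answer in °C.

Equal length when α₁L₁ΔT − α₂L₂ΔT = L₂ − L₁ = 5.00×10⁻⁴ m
α₁L₁ = 2.46222×10⁻⁵, α₂L₂ = 1.77892×10⁻⁵ → Δ(αL) = 6.833×10⁻⁶ m/K
ΔT = 5.00×10⁻⁴ / 6.833×10⁻⁶ = 73.1743 K, so T = 13.7 + 73.1743 = 86.8743 °C

T = 86.87 °C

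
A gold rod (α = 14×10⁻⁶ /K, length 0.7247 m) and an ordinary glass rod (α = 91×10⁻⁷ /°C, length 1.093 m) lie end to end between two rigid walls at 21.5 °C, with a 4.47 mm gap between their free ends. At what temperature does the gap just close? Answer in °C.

α₁L₁ = 1.01458×10⁻⁵ m/K, α₂L₂ = 9.9463×10⁻⁶ m/K → total 2.00921×10⁻⁵ m/K
ΔT = g/(α₁L₁+α₂L₂) = 4.47×10⁻³ / 2.00921×10⁻⁵ = 222.48 K
T = 21.5 + 222.48 = 243.98 °C

T = 244 °C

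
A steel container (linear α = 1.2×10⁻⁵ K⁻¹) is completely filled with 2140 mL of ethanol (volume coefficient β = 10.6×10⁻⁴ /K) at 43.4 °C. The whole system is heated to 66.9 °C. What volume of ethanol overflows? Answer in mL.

The container also expands: β_container ≈ 3α = 3.6×10⁻⁵ /K
Net overflow = V₀(β_liq − 3α_cont)ΔT
β − 3α = 1.06×10⁻³ − 3.6×10⁻⁵ = 1.024×10⁻³ /K; ΔT = 23.5 K
ΔV = 2140 × 1.024×10⁻³ × 23.5 = 51.5 mL

51.5 mL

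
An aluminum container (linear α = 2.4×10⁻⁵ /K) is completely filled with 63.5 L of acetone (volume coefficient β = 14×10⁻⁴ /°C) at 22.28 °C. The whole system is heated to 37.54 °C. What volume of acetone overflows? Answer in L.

1.29 L

The container also expands: β_container ≈ 3α = 7.2×10⁻⁵ /K
Net overflow = V₀(β_liq − 3α_cont)ΔT
β − 3α = 1.40×10⁻³ − 7.2×10⁻⁵ = 1.328×10⁻³ /K; ΔT = 15.26 K
ΔV = 63.5 × 1.328×10⁻³ × 15.26 = 1.29 L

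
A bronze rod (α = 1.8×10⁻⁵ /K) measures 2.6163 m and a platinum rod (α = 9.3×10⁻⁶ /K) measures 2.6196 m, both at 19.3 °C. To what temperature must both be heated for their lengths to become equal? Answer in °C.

T = 164.5 °C

L₁(1 + α₁ΔT) = L₂(1 + α₂ΔT) ⇒ ΔT = (L₂ − L₁)/(α₁L₁ − α₂L₂)
L₂ − L₁ = 2.6196 − 2.6163 = 3.30×10⁻³ m
α₁L₁ − α₂L₂ = 1.8×10⁻⁵×2.6163 − 9.3×10⁻⁶×2.6196 = 2.273112×10⁻⁵ m/K
ΔT = 3.30×10⁻³ / 2.273112×10⁻⁵ = 145.175 K
T = 19.3 + 145.175 = 164.475 °C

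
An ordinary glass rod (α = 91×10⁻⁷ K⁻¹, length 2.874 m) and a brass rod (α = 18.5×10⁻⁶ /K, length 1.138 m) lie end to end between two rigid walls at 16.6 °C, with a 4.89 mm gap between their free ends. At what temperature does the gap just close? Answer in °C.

Gap closes when ΔL₁ + ΔL₂ = 4.89 mm = 4.89×10⁻³ m
(α₁L₁ + α₂L₂)ΔT = g
α₁L₁ + α₂L₂ = 91×10⁻⁷×2.874 + 18.5×10⁻⁶×1.138 = 4.72064×10⁻⁵ m/K
ΔT = 4.89×10⁻³ / 4.72064×10⁻⁵ = 103.59 K
T = 16.6 + 103.59 = 120.19 °C

T = 120 °C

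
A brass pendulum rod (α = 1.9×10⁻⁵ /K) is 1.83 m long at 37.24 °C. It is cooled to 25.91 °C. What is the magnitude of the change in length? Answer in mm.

ΔL = 0.394 mm

|ΔT| = |25.91 − 37.24| = 11.33 K
ΔL = αL₀ΔT = (1.9×10⁻⁵)(1.83)(11.33) = 3.94×10⁻⁴ m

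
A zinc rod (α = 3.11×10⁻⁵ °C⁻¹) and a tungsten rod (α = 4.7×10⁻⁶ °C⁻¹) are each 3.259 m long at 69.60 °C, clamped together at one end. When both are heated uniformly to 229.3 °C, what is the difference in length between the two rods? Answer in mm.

ΔT = 159.70 K
zinc: ΔL = 3.11×10⁻⁵ × 3.259 m × 159.70 = 1.6186×10⁻² m = 16.186 mm
tungsten: ΔL = 4.7×10⁻⁶ × 3.259 m × 159.70 = 2.4462×10⁻³ m = 2.4462 mm
difference = 16.186 − 2.4462 = 13.7398 mm

13.7 mm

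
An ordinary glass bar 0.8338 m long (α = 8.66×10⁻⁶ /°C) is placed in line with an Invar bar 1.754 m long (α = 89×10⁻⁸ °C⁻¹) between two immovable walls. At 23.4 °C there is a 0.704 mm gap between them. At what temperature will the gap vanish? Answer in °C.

T = 104 °C

α₁L₁ = 7.220708×10⁻⁶ m/K, α₂L₂ = 1.56106×10⁻⁶ m/K → total 8.781768×10⁻⁶ m/K
ΔT = g/(α₁L₁+α₂L₂) = 7.04×10⁻⁴ / 8.781768×10⁻⁶ = 80.17 K
T = 23.4 + 80.17 = 103.57 °C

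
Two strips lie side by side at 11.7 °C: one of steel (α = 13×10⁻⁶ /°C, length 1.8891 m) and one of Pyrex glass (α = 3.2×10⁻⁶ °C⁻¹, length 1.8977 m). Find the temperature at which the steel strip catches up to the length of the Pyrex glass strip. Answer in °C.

T = 476.9 °C

Equal length when α₁L₁ΔT − α₂L₂ΔT = L₂ − L₁ = 8.60×10⁻³ m
α₁L₁ = 2.45583×10⁻⁵, α₂L₂ = 6.07264×10⁻⁶ → Δ(αL) = 1.848566×10⁻⁵ m/K
ΔT = 8.60×10⁻³ / 1.848566×10⁻⁵ = 465.225 K, so T = 11.7 + 465.225 = 476.925 °C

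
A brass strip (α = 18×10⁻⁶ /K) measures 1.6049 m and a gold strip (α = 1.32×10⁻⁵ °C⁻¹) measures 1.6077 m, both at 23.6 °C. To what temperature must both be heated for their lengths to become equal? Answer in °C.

L₁(1 + α₁ΔT) = L₂(1 + α₂ΔT) ⇒ ΔT = (L₂ − L₁)/(α₁L₁ − α₂L₂)
L₂ − L₁ = 1.6077 − 1.6049 = 2.80×10⁻³ m
α₁L₁ − α₂L₂ = 18×10⁻⁶×1.6049 − 1.32×10⁻⁵×1.6077 = 7.66656×10⁻⁶ m/K
ΔT = 2.80×10⁻³ / 7.66656×10⁻⁶ = 365.222 K
T = 23.6 + 365.222 = 388.822 °C

T = 388.8 °C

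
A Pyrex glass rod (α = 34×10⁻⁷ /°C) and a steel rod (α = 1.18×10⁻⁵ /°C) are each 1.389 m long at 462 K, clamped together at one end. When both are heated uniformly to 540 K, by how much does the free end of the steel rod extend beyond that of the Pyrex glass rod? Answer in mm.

0.910 mm

ΔT = 78 K
Pyrex glass: ΔL = 34×10⁻⁷ × 1.389 m × 78 = 3.6836×10⁻⁴ m = 0.36836 mm
steel: ΔL = 1.18×10⁻⁵ × 1.389 m × 78 = 1.2784×10⁻³ m = 1.2784 mm
difference = 1.2784 − 0.36836 = 0.91004 mm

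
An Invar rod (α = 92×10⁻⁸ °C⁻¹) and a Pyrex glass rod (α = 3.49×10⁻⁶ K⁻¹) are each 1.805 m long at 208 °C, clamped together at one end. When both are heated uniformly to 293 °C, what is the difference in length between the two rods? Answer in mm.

0.394 mm

ΔT = 85 K
Invar: ΔL = 92×10⁻⁸ × 1.805 m × 85 = 1.4115×10⁻⁴ m = 0.14115 mm
Pyrex glass: ΔL = 3.49×10⁻⁶ × 1.805 m × 85 = 5.3545×10⁻⁴ m = 0.53545 mm
difference = 0.53545 − 0.14115 = 0.39430 mm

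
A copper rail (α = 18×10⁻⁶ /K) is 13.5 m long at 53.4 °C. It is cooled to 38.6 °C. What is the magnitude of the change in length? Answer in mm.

ΔL = 3.60 mm

|ΔT| = |38.6 − 53.4| = 14.8 K
ΔL = αL₀ΔT = (18×10⁻⁶)(13.5)(14.8) = 3.60×10⁻³ m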